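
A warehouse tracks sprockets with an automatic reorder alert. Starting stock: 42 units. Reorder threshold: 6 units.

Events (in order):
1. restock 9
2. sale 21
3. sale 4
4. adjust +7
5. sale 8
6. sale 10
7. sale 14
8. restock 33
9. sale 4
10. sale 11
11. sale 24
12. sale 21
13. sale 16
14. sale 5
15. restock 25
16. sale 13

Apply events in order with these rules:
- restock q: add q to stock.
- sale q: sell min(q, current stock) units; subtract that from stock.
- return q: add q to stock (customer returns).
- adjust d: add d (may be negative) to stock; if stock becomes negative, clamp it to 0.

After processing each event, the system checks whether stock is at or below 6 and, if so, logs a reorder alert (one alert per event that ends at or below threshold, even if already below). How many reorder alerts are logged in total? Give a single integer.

Answer: 5

Derivation:
Processing events:
Start: stock = 42
  Event 1 (restock 9): 42 + 9 = 51
  Event 2 (sale 21): sell min(21,51)=21. stock: 51 - 21 = 30. total_sold = 21
  Event 3 (sale 4): sell min(4,30)=4. stock: 30 - 4 = 26. total_sold = 25
  Event 4 (adjust +7): 26 + 7 = 33
  Event 5 (sale 8): sell min(8,33)=8. stock: 33 - 8 = 25. total_sold = 33
  Event 6 (sale 10): sell min(10,25)=10. stock: 25 - 10 = 15. total_sold = 43
  Event 7 (sale 14): sell min(14,15)=14. stock: 15 - 14 = 1. total_sold = 57
  Event 8 (restock 33): 1 + 33 = 34
  Event 9 (sale 4): sell min(4,34)=4. stock: 34 - 4 = 30. total_sold = 61
  Event 10 (sale 11): sell min(11,30)=11. stock: 30 - 11 = 19. total_sold = 72
  Event 11 (sale 24): sell min(24,19)=19. stock: 19 - 19 = 0. total_sold = 91
  Event 12 (sale 21): sell min(21,0)=0. stock: 0 - 0 = 0. total_sold = 91
  Event 13 (sale 16): sell min(16,0)=0. stock: 0 - 0 = 0. total_sold = 91
  Event 14 (sale 5): sell min(5,0)=0. stock: 0 - 0 = 0. total_sold = 91
  Event 15 (restock 25): 0 + 25 = 25
  Event 16 (sale 13): sell min(13,25)=13. stock: 25 - 13 = 12. total_sold = 104
Final: stock = 12, total_sold = 104

Checking against threshold 6:
  After event 1: stock=51 > 6
  After event 2: stock=30 > 6
  After event 3: stock=26 > 6
  After event 4: stock=33 > 6
  After event 5: stock=25 > 6
  After event 6: stock=15 > 6
  After event 7: stock=1 <= 6 -> ALERT
  After event 8: stock=34 > 6
  After event 9: stock=30 > 6
  After event 10: stock=19 > 6
  After event 11: stock=0 <= 6 -> ALERT
  After event 12: stock=0 <= 6 -> ALERT
  After event 13: stock=0 <= 6 -> ALERT
  After event 14: stock=0 <= 6 -> ALERT
  After event 15: stock=25 > 6
  After event 16: stock=12 > 6
Alert events: [7, 11, 12, 13, 14]. Count = 5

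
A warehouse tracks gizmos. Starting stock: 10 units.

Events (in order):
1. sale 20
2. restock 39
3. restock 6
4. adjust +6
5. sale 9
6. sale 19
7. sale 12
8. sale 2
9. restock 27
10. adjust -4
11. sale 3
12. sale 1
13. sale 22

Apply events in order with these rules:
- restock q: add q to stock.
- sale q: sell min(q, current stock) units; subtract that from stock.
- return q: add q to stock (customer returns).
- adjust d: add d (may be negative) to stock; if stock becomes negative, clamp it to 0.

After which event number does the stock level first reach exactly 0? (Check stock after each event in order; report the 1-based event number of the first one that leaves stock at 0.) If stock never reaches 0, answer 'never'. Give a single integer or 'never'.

Answer: 1

Derivation:
Processing events:
Start: stock = 10
  Event 1 (sale 20): sell min(20,10)=10. stock: 10 - 10 = 0. total_sold = 10
  Event 2 (restock 39): 0 + 39 = 39
  Event 3 (restock 6): 39 + 6 = 45
  Event 4 (adjust +6): 45 + 6 = 51
  Event 5 (sale 9): sell min(9,51)=9. stock: 51 - 9 = 42. total_sold = 19
  Event 6 (sale 19): sell min(19,42)=19. stock: 42 - 19 = 23. total_sold = 38
  Event 7 (sale 12): sell min(12,23)=12. stock: 23 - 12 = 11. total_sold = 50
  Event 8 (sale 2): sell min(2,11)=2. stock: 11 - 2 = 9. total_sold = 52
  Event 9 (restock 27): 9 + 27 = 36
  Event 10 (adjust -4): 36 + -4 = 32
  Event 11 (sale 3): sell min(3,32)=3. stock: 32 - 3 = 29. total_sold = 55
  Event 12 (sale 1): sell min(1,29)=1. stock: 29 - 1 = 28. total_sold = 56
  Event 13 (sale 22): sell min(22,28)=22. stock: 28 - 22 = 6. total_sold = 78
Final: stock = 6, total_sold = 78

First zero at event 1.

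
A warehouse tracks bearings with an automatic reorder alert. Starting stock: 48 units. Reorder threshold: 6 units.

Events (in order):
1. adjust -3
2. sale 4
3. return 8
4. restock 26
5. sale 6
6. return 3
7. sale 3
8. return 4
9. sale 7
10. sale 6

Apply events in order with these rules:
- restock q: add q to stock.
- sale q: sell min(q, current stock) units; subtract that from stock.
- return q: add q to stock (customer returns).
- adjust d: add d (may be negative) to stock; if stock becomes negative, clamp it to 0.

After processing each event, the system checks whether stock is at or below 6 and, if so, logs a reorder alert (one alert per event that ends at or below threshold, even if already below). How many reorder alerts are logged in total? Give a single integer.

Answer: 0

Derivation:
Processing events:
Start: stock = 48
  Event 1 (adjust -3): 48 + -3 = 45
  Event 2 (sale 4): sell min(4,45)=4. stock: 45 - 4 = 41. total_sold = 4
  Event 3 (return 8): 41 + 8 = 49
  Event 4 (restock 26): 49 + 26 = 75
  Event 5 (sale 6): sell min(6,75)=6. stock: 75 - 6 = 69. total_sold = 10
  Event 6 (return 3): 69 + 3 = 72
  Event 7 (sale 3): sell min(3,72)=3. stock: 72 - 3 = 69. total_sold = 13
  Event 8 (return 4): 69 + 4 = 73
  Event 9 (sale 7): sell min(7,73)=7. stock: 73 - 7 = 66. total_sold = 20
  Event 10 (sale 6): sell min(6,66)=6. stock: 66 - 6 = 60. total_sold = 26
Final: stock = 60, total_sold = 26

Checking against threshold 6:
  After event 1: stock=45 > 6
  After event 2: stock=41 > 6
  After event 3: stock=49 > 6
  After event 4: stock=75 > 6
  After event 5: stock=69 > 6
  After event 6: stock=72 > 6
  After event 7: stock=69 > 6
  After event 8: stock=73 > 6
  After event 9: stock=66 > 6
  After event 10: stock=60 > 6
Alert events: []. Count = 0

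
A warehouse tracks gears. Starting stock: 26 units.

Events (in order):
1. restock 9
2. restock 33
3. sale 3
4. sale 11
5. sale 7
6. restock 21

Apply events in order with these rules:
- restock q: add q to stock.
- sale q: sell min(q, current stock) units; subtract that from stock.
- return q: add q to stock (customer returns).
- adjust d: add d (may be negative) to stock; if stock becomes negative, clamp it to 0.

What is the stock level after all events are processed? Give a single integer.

Processing events:
Start: stock = 26
  Event 1 (restock 9): 26 + 9 = 35
  Event 2 (restock 33): 35 + 33 = 68
  Event 3 (sale 3): sell min(3,68)=3. stock: 68 - 3 = 65. total_sold = 3
  Event 4 (sale 11): sell min(11,65)=11. stock: 65 - 11 = 54. total_sold = 14
  Event 5 (sale 7): sell min(7,54)=7. stock: 54 - 7 = 47. total_sold = 21
  Event 6 (restock 21): 47 + 21 = 68
Final: stock = 68, total_sold = 21

Answer: 68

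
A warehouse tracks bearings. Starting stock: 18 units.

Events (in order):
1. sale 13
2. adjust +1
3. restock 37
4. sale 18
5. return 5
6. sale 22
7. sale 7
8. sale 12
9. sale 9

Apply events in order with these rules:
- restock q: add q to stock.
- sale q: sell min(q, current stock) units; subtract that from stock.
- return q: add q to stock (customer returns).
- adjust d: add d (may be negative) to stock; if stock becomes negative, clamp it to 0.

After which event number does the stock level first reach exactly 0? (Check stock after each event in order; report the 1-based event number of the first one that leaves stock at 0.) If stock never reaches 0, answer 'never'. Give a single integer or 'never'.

Answer: 8

Derivation:
Processing events:
Start: stock = 18
  Event 1 (sale 13): sell min(13,18)=13. stock: 18 - 13 = 5. total_sold = 13
  Event 2 (adjust +1): 5 + 1 = 6
  Event 3 (restock 37): 6 + 37 = 43
  Event 4 (sale 18): sell min(18,43)=18. stock: 43 - 18 = 25. total_sold = 31
  Event 5 (return 5): 25 + 5 = 30
  Event 6 (sale 22): sell min(22,30)=22. stock: 30 - 22 = 8. total_sold = 53
  Event 7 (sale 7): sell min(7,8)=7. stock: 8 - 7 = 1. total_sold = 60
  Event 8 (sale 12): sell min(12,1)=1. stock: 1 - 1 = 0. total_sold = 61
  Event 9 (sale 9): sell min(9,0)=0. stock: 0 - 0 = 0. total_sold = 61
Final: stock = 0, total_sold = 61

First zero at event 8.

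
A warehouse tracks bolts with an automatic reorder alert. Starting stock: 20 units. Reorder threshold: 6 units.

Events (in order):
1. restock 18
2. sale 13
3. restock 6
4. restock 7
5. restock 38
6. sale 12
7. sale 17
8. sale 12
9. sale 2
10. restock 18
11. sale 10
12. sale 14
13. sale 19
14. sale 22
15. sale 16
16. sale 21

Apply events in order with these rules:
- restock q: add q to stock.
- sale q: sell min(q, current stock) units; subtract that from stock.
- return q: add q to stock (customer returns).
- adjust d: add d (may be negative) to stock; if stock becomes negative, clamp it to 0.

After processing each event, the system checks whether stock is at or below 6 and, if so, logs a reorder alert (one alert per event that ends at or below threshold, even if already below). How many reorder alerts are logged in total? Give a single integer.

Answer: 3

Derivation:
Processing events:
Start: stock = 20
  Event 1 (restock 18): 20 + 18 = 38
  Event 2 (sale 13): sell min(13,38)=13. stock: 38 - 13 = 25. total_sold = 13
  Event 3 (restock 6): 25 + 6 = 31
  Event 4 (restock 7): 31 + 7 = 38
  Event 5 (restock 38): 38 + 38 = 76
  Event 6 (sale 12): sell min(12,76)=12. stock: 76 - 12 = 64. total_sold = 25
  Event 7 (sale 17): sell min(17,64)=17. stock: 64 - 17 = 47. total_sold = 42
  Event 8 (sale 12): sell min(12,47)=12. stock: 47 - 12 = 35. total_sold = 54
  Event 9 (sale 2): sell min(2,35)=2. stock: 35 - 2 = 33. total_sold = 56
  Event 10 (restock 18): 33 + 18 = 51
  Event 11 (sale 10): sell min(10,51)=10. stock: 51 - 10 = 41. total_sold = 66
  Event 12 (sale 14): sell min(14,41)=14. stock: 41 - 14 = 27. total_sold = 80
  Event 13 (sale 19): sell min(19,27)=19. stock: 27 - 19 = 8. total_sold = 99
  Event 14 (sale 22): sell min(22,8)=8. stock: 8 - 8 = 0. total_sold = 107
  Event 15 (sale 16): sell min(16,0)=0. stock: 0 - 0 = 0. total_sold = 107
  Event 16 (sale 21): sell min(21,0)=0. stock: 0 - 0 = 0. total_sold = 107
Final: stock = 0, total_sold = 107

Checking against threshold 6:
  After event 1: stock=38 > 6
  After event 2: stock=25 > 6
  After event 3: stock=31 > 6
  After event 4: stock=38 > 6
  After event 5: stock=76 > 6
  After event 6: stock=64 > 6
  After event 7: stock=47 > 6
  After event 8: stock=35 > 6
  After event 9: stock=33 > 6
  After event 10: stock=51 > 6
  After event 11: stock=41 > 6
  After event 12: stock=27 > 6
  After event 13: stock=8 > 6
  After event 14: stock=0 <= 6 -> ALERT
  After event 15: stock=0 <= 6 -> ALERT
  After event 16: stock=0 <= 6 -> ALERT
Alert events: [14, 15, 16]. Count = 3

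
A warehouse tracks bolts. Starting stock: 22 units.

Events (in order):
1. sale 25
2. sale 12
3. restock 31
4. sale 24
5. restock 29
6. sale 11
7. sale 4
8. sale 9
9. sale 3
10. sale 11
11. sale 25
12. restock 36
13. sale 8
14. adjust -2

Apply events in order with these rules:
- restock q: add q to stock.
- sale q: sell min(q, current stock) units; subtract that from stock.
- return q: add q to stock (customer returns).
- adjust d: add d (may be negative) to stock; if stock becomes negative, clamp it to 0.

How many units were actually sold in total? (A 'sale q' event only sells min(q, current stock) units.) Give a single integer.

Processing events:
Start: stock = 22
  Event 1 (sale 25): sell min(25,22)=22. stock: 22 - 22 = 0. total_sold = 22
  Event 2 (sale 12): sell min(12,0)=0. stock: 0 - 0 = 0. total_sold = 22
  Event 3 (restock 31): 0 + 31 = 31
  Event 4 (sale 24): sell min(24,31)=24. stock: 31 - 24 = 7. total_sold = 46
  Event 5 (restock 29): 7 + 29 = 36
  Event 6 (sale 11): sell min(11,36)=11. stock: 36 - 11 = 25. total_sold = 57
  Event 7 (sale 4): sell min(4,25)=4. stock: 25 - 4 = 21. total_sold = 61
  Event 8 (sale 9): sell min(9,21)=9. stock: 21 - 9 = 12. total_sold = 70
  Event 9 (sale 3): sell min(3,12)=3. stock: 12 - 3 = 9. total_sold = 73
  Event 10 (sale 11): sell min(11,9)=9. stock: 9 - 9 = 0. total_sold = 82
  Event 11 (sale 25): sell min(25,0)=0. stock: 0 - 0 = 0. total_sold = 82
  Event 12 (restock 36): 0 + 36 = 36
  Event 13 (sale 8): sell min(8,36)=8. stock: 36 - 8 = 28. total_sold = 90
  Event 14 (adjust -2): 28 + -2 = 26
Final: stock = 26, total_sold = 90

Answer: 90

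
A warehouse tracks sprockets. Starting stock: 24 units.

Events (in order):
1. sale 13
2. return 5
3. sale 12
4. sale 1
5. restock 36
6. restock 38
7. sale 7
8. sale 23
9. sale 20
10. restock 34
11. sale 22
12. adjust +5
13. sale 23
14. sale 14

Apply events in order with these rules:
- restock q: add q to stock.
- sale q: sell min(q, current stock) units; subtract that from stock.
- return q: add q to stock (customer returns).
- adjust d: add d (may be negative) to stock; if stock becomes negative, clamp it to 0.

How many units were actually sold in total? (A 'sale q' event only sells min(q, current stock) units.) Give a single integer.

Processing events:
Start: stock = 24
  Event 1 (sale 13): sell min(13,24)=13. stock: 24 - 13 = 11. total_sold = 13
  Event 2 (return 5): 11 + 5 = 16
  Event 3 (sale 12): sell min(12,16)=12. stock: 16 - 12 = 4. total_sold = 25
  Event 4 (sale 1): sell min(1,4)=1. stock: 4 - 1 = 3. total_sold = 26
  Event 5 (restock 36): 3 + 36 = 39
  Event 6 (restock 38): 39 + 38 = 77
  Event 7 (sale 7): sell min(7,77)=7. stock: 77 - 7 = 70. total_sold = 33
  Event 8 (sale 23): sell min(23,70)=23. stock: 70 - 23 = 47. total_sold = 56
  Event 9 (sale 20): sell min(20,47)=20. stock: 47 - 20 = 27. total_sold = 76
  Event 10 (restock 34): 27 + 34 = 61
  Event 11 (sale 22): sell min(22,61)=22. stock: 61 - 22 = 39. total_sold = 98
  Event 12 (adjust +5): 39 + 5 = 44
  Event 13 (sale 23): sell min(23,44)=23. stock: 44 - 23 = 21. total_sold = 121
  Event 14 (sale 14): sell min(14,21)=14. stock: 21 - 14 = 7. total_sold = 135
Final: stock = 7, total_sold = 135

Answer: 135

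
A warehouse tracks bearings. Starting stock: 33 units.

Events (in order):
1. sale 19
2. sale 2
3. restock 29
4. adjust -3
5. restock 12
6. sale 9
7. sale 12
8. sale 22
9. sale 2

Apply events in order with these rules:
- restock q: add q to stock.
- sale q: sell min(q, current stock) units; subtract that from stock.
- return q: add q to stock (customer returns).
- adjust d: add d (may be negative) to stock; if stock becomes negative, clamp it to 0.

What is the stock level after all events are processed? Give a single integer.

Answer: 5

Derivation:
Processing events:
Start: stock = 33
  Event 1 (sale 19): sell min(19,33)=19. stock: 33 - 19 = 14. total_sold = 19
  Event 2 (sale 2): sell min(2,14)=2. stock: 14 - 2 = 12. total_sold = 21
  Event 3 (restock 29): 12 + 29 = 41
  Event 4 (adjust -3): 41 + -3 = 38
  Event 5 (restock 12): 38 + 12 = 50
  Event 6 (sale 9): sell min(9,50)=9. stock: 50 - 9 = 41. total_sold = 30
  Event 7 (sale 12): sell min(12,41)=12. stock: 41 - 12 = 29. total_sold = 42
  Event 8 (sale 22): sell min(22,29)=22. stock: 29 - 22 = 7. total_sold = 64
  Event 9 (sale 2): sell min(2,7)=2. stock: 7 - 2 = 5. total_sold = 66
Final: stock = 5, total_sold = 66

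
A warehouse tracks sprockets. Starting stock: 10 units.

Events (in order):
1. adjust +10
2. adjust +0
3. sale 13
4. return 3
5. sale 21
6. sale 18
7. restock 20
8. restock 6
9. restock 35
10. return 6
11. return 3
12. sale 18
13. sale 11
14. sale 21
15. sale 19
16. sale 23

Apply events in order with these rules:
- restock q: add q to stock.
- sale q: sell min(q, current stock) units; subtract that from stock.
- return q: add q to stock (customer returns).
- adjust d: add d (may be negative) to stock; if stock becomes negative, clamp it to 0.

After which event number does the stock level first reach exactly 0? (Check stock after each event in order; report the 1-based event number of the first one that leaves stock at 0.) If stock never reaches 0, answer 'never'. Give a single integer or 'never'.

Answer: 5

Derivation:
Processing events:
Start: stock = 10
  Event 1 (adjust +10): 10 + 10 = 20
  Event 2 (adjust +0): 20 + 0 = 20
  Event 3 (sale 13): sell min(13,20)=13. stock: 20 - 13 = 7. total_sold = 13
  Event 4 (return 3): 7 + 3 = 10
  Event 5 (sale 21): sell min(21,10)=10. stock: 10 - 10 = 0. total_sold = 23
  Event 6 (sale 18): sell min(18,0)=0. stock: 0 - 0 = 0. total_sold = 23
  Event 7 (restock 20): 0 + 20 = 20
  Event 8 (restock 6): 20 + 6 = 26
  Event 9 (restock 35): 26 + 35 = 61
  Event 10 (return 6): 61 + 6 = 67
  Event 11 (return 3): 67 + 3 = 70
  Event 12 (sale 18): sell min(18,70)=18. stock: 70 - 18 = 52. total_sold = 41
  Event 13 (sale 11): sell min(11,52)=11. stock: 52 - 11 = 41. total_sold = 52
  Event 14 (sale 21): sell min(21,41)=21. stock: 41 - 21 = 20. total_sold = 73
  Event 15 (sale 19): sell min(19,20)=19. stock: 20 - 19 = 1. total_sold = 92
  Event 16 (sale 23): sell min(23,1)=1. stock: 1 - 1 = 0. total_sold = 93
Final: stock = 0, total_sold = 93

First zero at event 5.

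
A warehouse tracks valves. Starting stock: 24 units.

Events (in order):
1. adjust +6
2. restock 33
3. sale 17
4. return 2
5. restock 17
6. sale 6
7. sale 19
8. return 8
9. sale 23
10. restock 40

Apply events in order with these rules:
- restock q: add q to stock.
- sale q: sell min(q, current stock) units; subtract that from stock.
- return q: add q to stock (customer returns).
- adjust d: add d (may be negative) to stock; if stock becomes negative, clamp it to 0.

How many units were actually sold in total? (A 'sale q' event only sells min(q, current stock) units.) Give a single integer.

Processing events:
Start: stock = 24
  Event 1 (adjust +6): 24 + 6 = 30
  Event 2 (restock 33): 30 + 33 = 63
  Event 3 (sale 17): sell min(17,63)=17. stock: 63 - 17 = 46. total_sold = 17
  Event 4 (return 2): 46 + 2 = 48
  Event 5 (restock 17): 48 + 17 = 65
  Event 6 (sale 6): sell min(6,65)=6. stock: 65 - 6 = 59. total_sold = 23
  Event 7 (sale 19): sell min(19,59)=19. stock: 59 - 19 = 40. total_sold = 42
  Event 8 (return 8): 40 + 8 = 48
  Event 9 (sale 23): sell min(23,48)=23. stock: 48 - 23 = 25. total_sold = 65
  Event 10 (restock 40): 25 + 40 = 65
Final: stock = 65, total_sold = 65

Answer: 65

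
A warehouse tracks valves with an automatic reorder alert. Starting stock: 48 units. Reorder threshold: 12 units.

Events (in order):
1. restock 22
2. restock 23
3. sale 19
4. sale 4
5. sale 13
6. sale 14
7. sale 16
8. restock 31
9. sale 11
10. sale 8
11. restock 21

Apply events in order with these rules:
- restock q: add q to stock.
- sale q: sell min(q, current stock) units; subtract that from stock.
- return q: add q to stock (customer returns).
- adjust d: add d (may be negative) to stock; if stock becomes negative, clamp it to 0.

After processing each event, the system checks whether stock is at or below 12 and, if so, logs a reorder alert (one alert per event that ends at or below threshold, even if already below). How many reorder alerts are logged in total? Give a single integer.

Answer: 0

Derivation:
Processing events:
Start: stock = 48
  Event 1 (restock 22): 48 + 22 = 70
  Event 2 (restock 23): 70 + 23 = 93
  Event 3 (sale 19): sell min(19,93)=19. stock: 93 - 19 = 74. total_sold = 19
  Event 4 (sale 4): sell min(4,74)=4. stock: 74 - 4 = 70. total_sold = 23
  Event 5 (sale 13): sell min(13,70)=13. stock: 70 - 13 = 57. total_sold = 36
  Event 6 (sale 14): sell min(14,57)=14. stock: 57 - 14 = 43. total_sold = 50
  Event 7 (sale 16): sell min(16,43)=16. stock: 43 - 16 = 27. total_sold = 66
  Event 8 (restock 31): 27 + 31 = 58
  Event 9 (sale 11): sell min(11,58)=11. stock: 58 - 11 = 47. total_sold = 77
  Event 10 (sale 8): sell min(8,47)=8. stock: 47 - 8 = 39. total_sold = 85
  Event 11 (restock 21): 39 + 21 = 60
Final: stock = 60, total_sold = 85

Checking against threshold 12:
  After event 1: stock=70 > 12
  After event 2: stock=93 > 12
  After event 3: stock=74 > 12
  After event 4: stock=70 > 12
  After event 5: stock=57 > 12
  After event 6: stock=43 > 12
  After event 7: stock=27 > 12
  After event 8: stock=58 > 12
  After event 9: stock=47 > 12
  After event 10: stock=39 > 12
  After event 11: stock=60 > 12
Alert events: []. Count = 0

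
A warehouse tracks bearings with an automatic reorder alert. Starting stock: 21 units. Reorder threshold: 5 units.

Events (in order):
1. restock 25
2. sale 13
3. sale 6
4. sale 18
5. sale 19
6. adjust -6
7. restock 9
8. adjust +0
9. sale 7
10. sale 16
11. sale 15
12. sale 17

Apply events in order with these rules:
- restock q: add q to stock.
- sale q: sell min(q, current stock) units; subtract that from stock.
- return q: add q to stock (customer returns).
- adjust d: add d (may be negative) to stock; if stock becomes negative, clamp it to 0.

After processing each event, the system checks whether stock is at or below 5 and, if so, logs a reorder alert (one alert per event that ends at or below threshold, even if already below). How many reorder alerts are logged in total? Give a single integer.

Answer: 6

Derivation:
Processing events:
Start: stock = 21
  Event 1 (restock 25): 21 + 25 = 46
  Event 2 (sale 13): sell min(13,46)=13. stock: 46 - 13 = 33. total_sold = 13
  Event 3 (sale 6): sell min(6,33)=6. stock: 33 - 6 = 27. total_sold = 19
  Event 4 (sale 18): sell min(18,27)=18. stock: 27 - 18 = 9. total_sold = 37
  Event 5 (sale 19): sell min(19,9)=9. stock: 9 - 9 = 0. total_sold = 46
  Event 6 (adjust -6): 0 + -6 = 0 (clamped to 0)
  Event 7 (restock 9): 0 + 9 = 9
  Event 8 (adjust +0): 9 + 0 = 9
  Event 9 (sale 7): sell min(7,9)=7. stock: 9 - 7 = 2. total_sold = 53
  Event 10 (sale 16): sell min(16,2)=2. stock: 2 - 2 = 0. total_sold = 55
  Event 11 (sale 15): sell min(15,0)=0. stock: 0 - 0 = 0. total_sold = 55
  Event 12 (sale 17): sell min(17,0)=0. stock: 0 - 0 = 0. total_sold = 55
Final: stock = 0, total_sold = 55

Checking against threshold 5:
  After event 1: stock=46 > 5
  After event 2: stock=33 > 5
  After event 3: stock=27 > 5
  After event 4: stock=9 > 5
  After event 5: stock=0 <= 5 -> ALERT
  After event 6: stock=0 <= 5 -> ALERT
  After event 7: stock=9 > 5
  After event 8: stock=9 > 5
  After event 9: stock=2 <= 5 -> ALERT
  After event 10: stock=0 <= 5 -> ALERT
  After event 11: stock=0 <= 5 -> ALERT
  After event 12: stock=0 <= 5 -> ALERT
Alert events: [5, 6, 9, 10, 11, 12]. Count = 6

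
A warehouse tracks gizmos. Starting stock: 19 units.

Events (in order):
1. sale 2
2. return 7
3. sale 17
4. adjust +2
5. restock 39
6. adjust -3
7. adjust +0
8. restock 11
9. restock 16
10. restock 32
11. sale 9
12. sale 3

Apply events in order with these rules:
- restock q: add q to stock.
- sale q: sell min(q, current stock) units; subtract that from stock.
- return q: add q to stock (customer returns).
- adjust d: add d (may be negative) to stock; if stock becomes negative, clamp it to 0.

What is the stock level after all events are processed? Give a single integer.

Processing events:
Start: stock = 19
  Event 1 (sale 2): sell min(2,19)=2. stock: 19 - 2 = 17. total_sold = 2
  Event 2 (return 7): 17 + 7 = 24
  Event 3 (sale 17): sell min(17,24)=17. stock: 24 - 17 = 7. total_sold = 19
  Event 4 (adjust +2): 7 + 2 = 9
  Event 5 (restock 39): 9 + 39 = 48
  Event 6 (adjust -3): 48 + -3 = 45
  Event 7 (adjust +0): 45 + 0 = 45
  Event 8 (restock 11): 45 + 11 = 56
  Event 9 (restock 16): 56 + 16 = 72
  Event 10 (restock 32): 72 + 32 = 104
  Event 11 (sale 9): sell min(9,104)=9. stock: 104 - 9 = 95. total_sold = 28
  Event 12 (sale 3): sell min(3,95)=3. stock: 95 - 3 = 92. total_sold = 31
Final: stock = 92, total_sold = 31

Answer: 92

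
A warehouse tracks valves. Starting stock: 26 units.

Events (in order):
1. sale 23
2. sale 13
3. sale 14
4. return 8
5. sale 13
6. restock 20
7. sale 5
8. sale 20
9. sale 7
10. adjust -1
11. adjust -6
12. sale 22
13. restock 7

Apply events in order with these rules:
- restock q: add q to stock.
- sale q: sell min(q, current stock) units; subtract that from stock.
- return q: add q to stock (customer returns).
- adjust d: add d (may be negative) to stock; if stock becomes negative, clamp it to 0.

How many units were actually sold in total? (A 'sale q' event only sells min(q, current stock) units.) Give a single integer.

Answer: 54

Derivation:
Processing events:
Start: stock = 26
  Event 1 (sale 23): sell min(23,26)=23. stock: 26 - 23 = 3. total_sold = 23
  Event 2 (sale 13): sell min(13,3)=3. stock: 3 - 3 = 0. total_sold = 26
  Event 3 (sale 14): sell min(14,0)=0. stock: 0 - 0 = 0. total_sold = 26
  Event 4 (return 8): 0 + 8 = 8
  Event 5 (sale 13): sell min(13,8)=8. stock: 8 - 8 = 0. total_sold = 34
  Event 6 (restock 20): 0 + 20 = 20
  Event 7 (sale 5): sell min(5,20)=5. stock: 20 - 5 = 15. total_sold = 39
  Event 8 (sale 20): sell min(20,15)=15. stock: 15 - 15 = 0. total_sold = 54
  Event 9 (sale 7): sell min(7,0)=0. stock: 0 - 0 = 0. total_sold = 54
  Event 10 (adjust -1): 0 + -1 = 0 (clamped to 0)
  Event 11 (adjust -6): 0 + -6 = 0 (clamped to 0)
  Event 12 (sale 22): sell min(22,0)=0. stock: 0 - 0 = 0. total_sold = 54
  Event 13 (restock 7): 0 + 7 = 7
Final: stock = 7, total_sold = 54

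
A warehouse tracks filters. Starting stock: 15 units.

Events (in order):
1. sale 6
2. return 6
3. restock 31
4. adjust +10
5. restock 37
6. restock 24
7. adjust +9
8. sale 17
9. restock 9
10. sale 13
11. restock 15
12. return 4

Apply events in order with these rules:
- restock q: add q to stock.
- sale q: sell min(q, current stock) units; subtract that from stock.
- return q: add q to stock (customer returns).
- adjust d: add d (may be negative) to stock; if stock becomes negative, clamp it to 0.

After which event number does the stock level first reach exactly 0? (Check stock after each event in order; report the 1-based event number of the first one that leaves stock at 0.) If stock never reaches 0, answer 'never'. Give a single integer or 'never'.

Answer: never

Derivation:
Processing events:
Start: stock = 15
  Event 1 (sale 6): sell min(6,15)=6. stock: 15 - 6 = 9. total_sold = 6
  Event 2 (return 6): 9 + 6 = 15
  Event 3 (restock 31): 15 + 31 = 46
  Event 4 (adjust +10): 46 + 10 = 56
  Event 5 (restock 37): 56 + 37 = 93
  Event 6 (restock 24): 93 + 24 = 117
  Event 7 (adjust +9): 117 + 9 = 126
  Event 8 (sale 17): sell min(17,126)=17. stock: 126 - 17 = 109. total_sold = 23
  Event 9 (restock 9): 109 + 9 = 118
  Event 10 (sale 13): sell min(13,118)=13. stock: 118 - 13 = 105. total_sold = 36
  Event 11 (restock 15): 105 + 15 = 120
  Event 12 (return 4): 120 + 4 = 124
Final: stock = 124, total_sold = 36

Stock never reaches 0.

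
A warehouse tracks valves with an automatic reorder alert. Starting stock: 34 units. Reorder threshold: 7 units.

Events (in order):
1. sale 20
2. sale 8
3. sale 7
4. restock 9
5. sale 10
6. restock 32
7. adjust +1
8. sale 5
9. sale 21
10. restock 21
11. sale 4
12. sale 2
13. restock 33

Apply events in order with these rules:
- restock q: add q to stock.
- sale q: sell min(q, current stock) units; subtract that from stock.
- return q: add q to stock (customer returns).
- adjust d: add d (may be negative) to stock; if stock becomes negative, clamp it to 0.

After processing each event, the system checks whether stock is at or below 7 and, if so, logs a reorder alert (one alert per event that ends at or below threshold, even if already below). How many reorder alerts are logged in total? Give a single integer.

Processing events:
Start: stock = 34
  Event 1 (sale 20): sell min(20,34)=20. stock: 34 - 20 = 14. total_sold = 20
  Event 2 (sale 8): sell min(8,14)=8. stock: 14 - 8 = 6. total_sold = 28
  Event 3 (sale 7): sell min(7,6)=6. stock: 6 - 6 = 0. total_sold = 34
  Event 4 (restock 9): 0 + 9 = 9
  Event 5 (sale 10): sell min(10,9)=9. stock: 9 - 9 = 0. total_sold = 43
  Event 6 (restock 32): 0 + 32 = 32
  Event 7 (adjust +1): 32 + 1 = 33
  Event 8 (sale 5): sell min(5,33)=5. stock: 33 - 5 = 28. total_sold = 48
  Event 9 (sale 21): sell min(21,28)=21. stock: 28 - 21 = 7. total_sold = 69
  Event 10 (restock 21): 7 + 21 = 28
  Event 11 (sale 4): sell min(4,28)=4. stock: 28 - 4 = 24. total_sold = 73
  Event 12 (sale 2): sell min(2,24)=2. stock: 24 - 2 = 22. total_sold = 75
  Event 13 (restock 33): 22 + 33 = 55
Final: stock = 55, total_sold = 75

Checking against threshold 7:
  After event 1: stock=14 > 7
  After event 2: stock=6 <= 7 -> ALERT
  After event 3: stock=0 <= 7 -> ALERT
  After event 4: stock=9 > 7
  After event 5: stock=0 <= 7 -> ALERT
  After event 6: stock=32 > 7
  After event 7: stock=33 > 7
  After event 8: stock=28 > 7
  After event 9: stock=7 <= 7 -> ALERT
  After event 10: stock=28 > 7
  After event 11: stock=24 > 7
  After event 12: stock=22 > 7
  After event 13: stock=55 > 7
Alert events: [2, 3, 5, 9]. Count = 4

Answer: 4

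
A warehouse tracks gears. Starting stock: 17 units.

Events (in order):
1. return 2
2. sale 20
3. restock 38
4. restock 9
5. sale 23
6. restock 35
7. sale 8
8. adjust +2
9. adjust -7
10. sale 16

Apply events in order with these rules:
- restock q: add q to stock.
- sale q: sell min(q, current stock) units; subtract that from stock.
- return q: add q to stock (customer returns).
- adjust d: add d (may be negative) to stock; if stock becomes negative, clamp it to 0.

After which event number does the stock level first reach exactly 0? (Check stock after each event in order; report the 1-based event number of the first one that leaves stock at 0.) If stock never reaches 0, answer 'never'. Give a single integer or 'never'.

Processing events:
Start: stock = 17
  Event 1 (return 2): 17 + 2 = 19
  Event 2 (sale 20): sell min(20,19)=19. stock: 19 - 19 = 0. total_sold = 19
  Event 3 (restock 38): 0 + 38 = 38
  Event 4 (restock 9): 38 + 9 = 47
  Event 5 (sale 23): sell min(23,47)=23. stock: 47 - 23 = 24. total_sold = 42
  Event 6 (restock 35): 24 + 35 = 59
  Event 7 (sale 8): sell min(8,59)=8. stock: 59 - 8 = 51. total_sold = 50
  Event 8 (adjust +2): 51 + 2 = 53
  Event 9 (adjust -7): 53 + -7 = 46
  Event 10 (sale 16): sell min(16,46)=16. stock: 46 - 16 = 30. total_sold = 66
Final: stock = 30, total_sold = 66

First zero at event 2.

Answer: 2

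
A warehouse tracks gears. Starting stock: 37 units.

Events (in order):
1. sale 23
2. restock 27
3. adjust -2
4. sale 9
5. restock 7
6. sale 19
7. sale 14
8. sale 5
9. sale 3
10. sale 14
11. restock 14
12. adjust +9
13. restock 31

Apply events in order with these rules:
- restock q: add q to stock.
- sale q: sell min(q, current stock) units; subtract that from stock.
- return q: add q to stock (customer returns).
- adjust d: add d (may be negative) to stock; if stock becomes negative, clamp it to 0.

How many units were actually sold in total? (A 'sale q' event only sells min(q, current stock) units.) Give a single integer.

Processing events:
Start: stock = 37
  Event 1 (sale 23): sell min(23,37)=23. stock: 37 - 23 = 14. total_sold = 23
  Event 2 (restock 27): 14 + 27 = 41
  Event 3 (adjust -2): 41 + -2 = 39
  Event 4 (sale 9): sell min(9,39)=9. stock: 39 - 9 = 30. total_sold = 32
  Event 5 (restock 7): 30 + 7 = 37
  Event 6 (sale 19): sell min(19,37)=19. stock: 37 - 19 = 18. total_sold = 51
  Event 7 (sale 14): sell min(14,18)=14. stock: 18 - 14 = 4. total_sold = 65
  Event 8 (sale 5): sell min(5,4)=4. stock: 4 - 4 = 0. total_sold = 69
  Event 9 (sale 3): sell min(3,0)=0. stock: 0 - 0 = 0. total_sold = 69
  Event 10 (sale 14): sell min(14,0)=0. stock: 0 - 0 = 0. total_sold = 69
  Event 11 (restock 14): 0 + 14 = 14
  Event 12 (adjust +9): 14 + 9 = 23
  Event 13 (restock 31): 23 + 31 = 54
Final: stock = 54, total_sold = 69

Answer: 69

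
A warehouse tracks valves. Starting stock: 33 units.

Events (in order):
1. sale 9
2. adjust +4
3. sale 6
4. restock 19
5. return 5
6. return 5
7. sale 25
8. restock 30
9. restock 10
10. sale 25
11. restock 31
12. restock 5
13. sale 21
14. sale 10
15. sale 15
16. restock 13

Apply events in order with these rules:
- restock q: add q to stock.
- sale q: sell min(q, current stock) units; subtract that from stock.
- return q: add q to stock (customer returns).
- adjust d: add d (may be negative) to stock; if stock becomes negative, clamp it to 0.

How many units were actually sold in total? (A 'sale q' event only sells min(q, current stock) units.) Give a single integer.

Answer: 111

Derivation:
Processing events:
Start: stock = 33
  Event 1 (sale 9): sell min(9,33)=9. stock: 33 - 9 = 24. total_sold = 9
  Event 2 (adjust +4): 24 + 4 = 28
  Event 3 (sale 6): sell min(6,28)=6. stock: 28 - 6 = 22. total_sold = 15
  Event 4 (restock 19): 22 + 19 = 41
  Event 5 (return 5): 41 + 5 = 46
  Event 6 (return 5): 46 + 5 = 51
  Event 7 (sale 25): sell min(25,51)=25. stock: 51 - 25 = 26. total_sold = 40
  Event 8 (restock 30): 26 + 30 = 56
  Event 9 (restock 10): 56 + 10 = 66
  Event 10 (sale 25): sell min(25,66)=25. stock: 66 - 25 = 41. total_sold = 65
  Event 11 (restock 31): 41 + 31 = 72
  Event 12 (restock 5): 72 + 5 = 77
  Event 13 (sale 21): sell min(21,77)=21. stock: 77 - 21 = 56. total_sold = 86
  Event 14 (sale 10): sell min(10,56)=10. stock: 56 - 10 = 46. total_sold = 96
  Event 15 (sale 15): sell min(15,46)=15. stock: 46 - 15 = 31. total_sold = 111
  Event 16 (restock 13): 31 + 13 = 44
Final: stock = 44, total_sold = 111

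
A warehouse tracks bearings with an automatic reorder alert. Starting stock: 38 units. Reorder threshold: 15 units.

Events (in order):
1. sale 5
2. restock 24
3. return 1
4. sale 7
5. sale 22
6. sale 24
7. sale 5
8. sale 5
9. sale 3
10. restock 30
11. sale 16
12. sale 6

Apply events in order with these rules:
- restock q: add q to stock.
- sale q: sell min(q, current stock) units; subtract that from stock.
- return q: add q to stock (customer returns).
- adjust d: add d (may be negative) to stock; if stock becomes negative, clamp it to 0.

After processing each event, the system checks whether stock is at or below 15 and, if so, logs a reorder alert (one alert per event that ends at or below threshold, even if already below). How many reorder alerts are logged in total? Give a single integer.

Processing events:
Start: stock = 38
  Event 1 (sale 5): sell min(5,38)=5. stock: 38 - 5 = 33. total_sold = 5
  Event 2 (restock 24): 33 + 24 = 57
  Event 3 (return 1): 57 + 1 = 58
  Event 4 (sale 7): sell min(7,58)=7. stock: 58 - 7 = 51. total_sold = 12
  Event 5 (sale 22): sell min(22,51)=22. stock: 51 - 22 = 29. total_sold = 34
  Event 6 (sale 24): sell min(24,29)=24. stock: 29 - 24 = 5. total_sold = 58
  Event 7 (sale 5): sell min(5,5)=5. stock: 5 - 5 = 0. total_sold = 63
  Event 8 (sale 5): sell min(5,0)=0. stock: 0 - 0 = 0. total_sold = 63
  Event 9 (sale 3): sell min(3,0)=0. stock: 0 - 0 = 0. total_sold = 63
  Event 10 (restock 30): 0 + 30 = 30
  Event 11 (sale 16): sell min(16,30)=16. stock: 30 - 16 = 14. total_sold = 79
  Event 12 (sale 6): sell min(6,14)=6. stock: 14 - 6 = 8. total_sold = 85
Final: stock = 8, total_sold = 85

Checking against threshold 15:
  After event 1: stock=33 > 15
  After event 2: stock=57 > 15
  After event 3: stock=58 > 15
  After event 4: stock=51 > 15
  After event 5: stock=29 > 15
  After event 6: stock=5 <= 15 -> ALERT
  After event 7: stock=0 <= 15 -> ALERT
  After event 8: stock=0 <= 15 -> ALERT
  After event 9: stock=0 <= 15 -> ALERT
  After event 10: stock=30 > 15
  After event 11: stock=14 <= 15 -> ALERT
  After event 12: stock=8 <= 15 -> ALERT
Alert events: [6, 7, 8, 9, 11, 12]. Count = 6

Answer: 6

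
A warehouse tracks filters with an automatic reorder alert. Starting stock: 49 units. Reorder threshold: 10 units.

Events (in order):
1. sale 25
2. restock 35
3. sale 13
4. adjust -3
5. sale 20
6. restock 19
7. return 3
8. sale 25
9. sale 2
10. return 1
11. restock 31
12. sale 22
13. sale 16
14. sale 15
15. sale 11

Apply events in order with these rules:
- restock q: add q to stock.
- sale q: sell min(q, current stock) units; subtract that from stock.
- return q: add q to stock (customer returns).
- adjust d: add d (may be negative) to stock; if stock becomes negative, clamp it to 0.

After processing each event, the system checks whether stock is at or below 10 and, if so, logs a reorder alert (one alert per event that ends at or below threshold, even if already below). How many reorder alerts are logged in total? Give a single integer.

Processing events:
Start: stock = 49
  Event 1 (sale 25): sell min(25,49)=25. stock: 49 - 25 = 24. total_sold = 25
  Event 2 (restock 35): 24 + 35 = 59
  Event 3 (sale 13): sell min(13,59)=13. stock: 59 - 13 = 46. total_sold = 38
  Event 4 (adjust -3): 46 + -3 = 43
  Event 5 (sale 20): sell min(20,43)=20. stock: 43 - 20 = 23. total_sold = 58
  Event 6 (restock 19): 23 + 19 = 42
  Event 7 (return 3): 42 + 3 = 45
  Event 8 (sale 25): sell min(25,45)=25. stock: 45 - 25 = 20. total_sold = 83
  Event 9 (sale 2): sell min(2,20)=2. stock: 20 - 2 = 18. total_sold = 85
  Event 10 (return 1): 18 + 1 = 19
  Event 11 (restock 31): 19 + 31 = 50
  Event 12 (sale 22): sell min(22,50)=22. stock: 50 - 22 = 28. total_sold = 107
  Event 13 (sale 16): sell min(16,28)=16. stock: 28 - 16 = 12. total_sold = 123
  Event 14 (sale 15): sell min(15,12)=12. stock: 12 - 12 = 0. total_sold = 135
  Event 15 (sale 11): sell min(11,0)=0. stock: 0 - 0 = 0. total_sold = 135
Final: stock = 0, total_sold = 135

Checking against threshold 10:
  After event 1: stock=24 > 10
  After event 2: stock=59 > 10
  After event 3: stock=46 > 10
  After event 4: stock=43 > 10
  After event 5: stock=23 > 10
  After event 6: stock=42 > 10
  After event 7: stock=45 > 10
  After event 8: stock=20 > 10
  After event 9: stock=18 > 10
  After event 10: stock=19 > 10
  After event 11: stock=50 > 10
  After event 12: stock=28 > 10
  After event 13: stock=12 > 10
  After event 14: stock=0 <= 10 -> ALERT
  After event 15: stock=0 <= 10 -> ALERT
Alert events: [14, 15]. Count = 2

Answer: 2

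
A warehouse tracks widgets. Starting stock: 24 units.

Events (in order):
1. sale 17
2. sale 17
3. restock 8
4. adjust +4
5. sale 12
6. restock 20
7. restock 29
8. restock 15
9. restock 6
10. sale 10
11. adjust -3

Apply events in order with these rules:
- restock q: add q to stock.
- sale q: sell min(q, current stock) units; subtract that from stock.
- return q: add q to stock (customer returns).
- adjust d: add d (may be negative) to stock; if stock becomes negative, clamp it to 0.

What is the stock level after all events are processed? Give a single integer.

Answer: 57

Derivation:
Processing events:
Start: stock = 24
  Event 1 (sale 17): sell min(17,24)=17. stock: 24 - 17 = 7. total_sold = 17
  Event 2 (sale 17): sell min(17,7)=7. stock: 7 - 7 = 0. total_sold = 24
  Event 3 (restock 8): 0 + 8 = 8
  Event 4 (adjust +4): 8 + 4 = 12
  Event 5 (sale 12): sell min(12,12)=12. stock: 12 - 12 = 0. total_sold = 36
  Event 6 (restock 20): 0 + 20 = 20
  Event 7 (restock 29): 20 + 29 = 49
  Event 8 (restock 15): 49 + 15 = 64
  Event 9 (restock 6): 64 + 6 = 70
  Event 10 (sale 10): sell min(10,70)=10. stock: 70 - 10 = 60. total_sold = 46
  Event 11 (adjust -3): 60 + -3 = 57
Final: stock = 57, total_sold = 46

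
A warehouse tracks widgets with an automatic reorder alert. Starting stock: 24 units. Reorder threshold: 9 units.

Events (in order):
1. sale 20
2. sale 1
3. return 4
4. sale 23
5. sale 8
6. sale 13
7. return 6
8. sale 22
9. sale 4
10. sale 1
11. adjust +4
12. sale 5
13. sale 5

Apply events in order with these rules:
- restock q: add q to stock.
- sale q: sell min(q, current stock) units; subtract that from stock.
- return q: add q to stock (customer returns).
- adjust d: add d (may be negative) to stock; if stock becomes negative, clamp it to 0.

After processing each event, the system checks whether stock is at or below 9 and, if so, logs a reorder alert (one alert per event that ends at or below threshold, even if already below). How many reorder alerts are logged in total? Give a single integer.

Processing events:
Start: stock = 24
  Event 1 (sale 20): sell min(20,24)=20. stock: 24 - 20 = 4. total_sold = 20
  Event 2 (sale 1): sell min(1,4)=1. stock: 4 - 1 = 3. total_sold = 21
  Event 3 (return 4): 3 + 4 = 7
  Event 4 (sale 23): sell min(23,7)=7. stock: 7 - 7 = 0. total_sold = 28
  Event 5 (sale 8): sell min(8,0)=0. stock: 0 - 0 = 0. total_sold = 28
  Event 6 (sale 13): sell min(13,0)=0. stock: 0 - 0 = 0. total_sold = 28
  Event 7 (return 6): 0 + 6 = 6
  Event 8 (sale 22): sell min(22,6)=6. stock: 6 - 6 = 0. total_sold = 34
  Event 9 (sale 4): sell min(4,0)=0. stock: 0 - 0 = 0. total_sold = 34
  Event 10 (sale 1): sell min(1,0)=0. stock: 0 - 0 = 0. total_sold = 34
  Event 11 (adjust +4): 0 + 4 = 4
  Event 12 (sale 5): sell min(5,4)=4. stock: 4 - 4 = 0. total_sold = 38
  Event 13 (sale 5): sell min(5,0)=0. stock: 0 - 0 = 0. total_sold = 38
Final: stock = 0, total_sold = 38

Checking against threshold 9:
  After event 1: stock=4 <= 9 -> ALERT
  After event 2: stock=3 <= 9 -> ALERT
  After event 3: stock=7 <= 9 -> ALERT
  After event 4: stock=0 <= 9 -> ALERT
  After event 5: stock=0 <= 9 -> ALERT
  After event 6: stock=0 <= 9 -> ALERT
  After event 7: stock=6 <= 9 -> ALERT
  After event 8: stock=0 <= 9 -> ALERT
  After event 9: stock=0 <= 9 -> ALERT
  After event 10: stock=0 <= 9 -> ALERT
  After event 11: stock=4 <= 9 -> ALERT
  After event 12: stock=0 <= 9 -> ALERT
  After event 13: stock=0 <= 9 -> ALERT
Alert events: [1, 2, 3, 4, 5, 6, 7, 8, 9, 10, 11, 12, 13]. Count = 13

Answer: 13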